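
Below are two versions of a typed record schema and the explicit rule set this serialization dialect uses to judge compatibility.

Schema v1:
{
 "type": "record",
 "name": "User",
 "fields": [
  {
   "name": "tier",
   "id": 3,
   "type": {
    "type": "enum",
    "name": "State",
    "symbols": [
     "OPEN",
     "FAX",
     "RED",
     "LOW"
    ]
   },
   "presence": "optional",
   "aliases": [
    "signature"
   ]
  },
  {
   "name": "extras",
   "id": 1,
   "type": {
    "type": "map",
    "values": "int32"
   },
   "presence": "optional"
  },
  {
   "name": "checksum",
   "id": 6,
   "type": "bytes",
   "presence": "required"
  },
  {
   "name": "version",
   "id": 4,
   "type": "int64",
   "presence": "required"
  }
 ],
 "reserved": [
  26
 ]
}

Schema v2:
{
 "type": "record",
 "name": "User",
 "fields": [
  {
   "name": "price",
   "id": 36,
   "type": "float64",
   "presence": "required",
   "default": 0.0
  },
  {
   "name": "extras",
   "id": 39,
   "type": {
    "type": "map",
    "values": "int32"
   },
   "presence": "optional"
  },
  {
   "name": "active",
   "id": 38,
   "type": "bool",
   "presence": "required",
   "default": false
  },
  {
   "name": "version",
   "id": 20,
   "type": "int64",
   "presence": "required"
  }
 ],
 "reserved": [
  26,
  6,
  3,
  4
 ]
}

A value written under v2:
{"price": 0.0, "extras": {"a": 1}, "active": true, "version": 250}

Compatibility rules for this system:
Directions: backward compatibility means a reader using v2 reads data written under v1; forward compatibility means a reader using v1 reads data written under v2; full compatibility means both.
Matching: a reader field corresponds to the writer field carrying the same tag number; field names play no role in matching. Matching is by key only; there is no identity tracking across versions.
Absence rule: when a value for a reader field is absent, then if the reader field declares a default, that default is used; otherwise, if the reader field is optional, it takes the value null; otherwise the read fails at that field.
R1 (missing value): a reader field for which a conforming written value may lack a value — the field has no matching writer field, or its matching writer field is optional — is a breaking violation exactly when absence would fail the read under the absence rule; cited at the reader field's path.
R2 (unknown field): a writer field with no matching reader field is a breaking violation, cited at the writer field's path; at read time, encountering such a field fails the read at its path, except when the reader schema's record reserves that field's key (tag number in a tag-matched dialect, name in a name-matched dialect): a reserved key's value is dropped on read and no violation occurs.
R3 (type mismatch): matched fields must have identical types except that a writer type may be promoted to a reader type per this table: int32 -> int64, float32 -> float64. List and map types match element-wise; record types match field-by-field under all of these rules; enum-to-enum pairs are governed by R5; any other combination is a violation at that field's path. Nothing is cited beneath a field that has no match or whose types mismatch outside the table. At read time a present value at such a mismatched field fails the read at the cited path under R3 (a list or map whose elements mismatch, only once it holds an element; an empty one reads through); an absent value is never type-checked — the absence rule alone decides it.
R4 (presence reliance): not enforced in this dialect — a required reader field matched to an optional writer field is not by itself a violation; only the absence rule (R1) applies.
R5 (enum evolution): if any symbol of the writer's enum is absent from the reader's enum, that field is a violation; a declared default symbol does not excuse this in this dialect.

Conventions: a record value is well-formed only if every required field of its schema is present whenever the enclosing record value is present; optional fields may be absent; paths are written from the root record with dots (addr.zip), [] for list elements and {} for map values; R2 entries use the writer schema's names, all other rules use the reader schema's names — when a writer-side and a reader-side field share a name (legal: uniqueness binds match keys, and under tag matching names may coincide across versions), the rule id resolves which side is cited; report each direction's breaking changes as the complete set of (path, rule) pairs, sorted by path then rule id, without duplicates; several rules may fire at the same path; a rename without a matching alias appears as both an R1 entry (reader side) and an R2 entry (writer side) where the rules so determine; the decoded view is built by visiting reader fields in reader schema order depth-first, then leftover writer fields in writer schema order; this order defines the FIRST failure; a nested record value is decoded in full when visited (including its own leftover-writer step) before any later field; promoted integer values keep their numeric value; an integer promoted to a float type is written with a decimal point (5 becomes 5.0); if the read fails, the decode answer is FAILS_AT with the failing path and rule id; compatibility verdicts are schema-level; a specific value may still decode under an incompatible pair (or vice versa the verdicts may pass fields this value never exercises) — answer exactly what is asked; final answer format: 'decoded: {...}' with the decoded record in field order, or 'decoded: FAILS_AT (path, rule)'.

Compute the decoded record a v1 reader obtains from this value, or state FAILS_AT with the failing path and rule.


each type pair in User: writer, then reader
decode walk for User under reader schema v1:
  tier := null (absent, optional -> null)
  extras := null (absent, optional -> null)
  read fails at checksum under R1 (no fill)
  => FAILS_AT (checksum, R1)
remaining User differences; none change what is asked:
  removed field tier from record User (its key 3 joins the reserved list) -> affects the rule determinations only; this particular User value decodes identically
  field version in record User: tag 4 changed to 20 -> affects the rule determinations only; this particular User value decodes identically
  added field active to record User: required bool, tag 38, default false (in v2 it sits immediately before version) -> affects the rule determinations only; this particular User value decodes identically
  field extras in record User: tag 1 changed to 39 -> affects the rule determinations only; this particular User value decodes identically
  added field price to record User: required float64, tag 36, default 0.0 (in v2 it sits immediately before extras) -> affects the rule determinations only; this particular User value decodes identically

decoded: FAILS_AT (checksum, R1)


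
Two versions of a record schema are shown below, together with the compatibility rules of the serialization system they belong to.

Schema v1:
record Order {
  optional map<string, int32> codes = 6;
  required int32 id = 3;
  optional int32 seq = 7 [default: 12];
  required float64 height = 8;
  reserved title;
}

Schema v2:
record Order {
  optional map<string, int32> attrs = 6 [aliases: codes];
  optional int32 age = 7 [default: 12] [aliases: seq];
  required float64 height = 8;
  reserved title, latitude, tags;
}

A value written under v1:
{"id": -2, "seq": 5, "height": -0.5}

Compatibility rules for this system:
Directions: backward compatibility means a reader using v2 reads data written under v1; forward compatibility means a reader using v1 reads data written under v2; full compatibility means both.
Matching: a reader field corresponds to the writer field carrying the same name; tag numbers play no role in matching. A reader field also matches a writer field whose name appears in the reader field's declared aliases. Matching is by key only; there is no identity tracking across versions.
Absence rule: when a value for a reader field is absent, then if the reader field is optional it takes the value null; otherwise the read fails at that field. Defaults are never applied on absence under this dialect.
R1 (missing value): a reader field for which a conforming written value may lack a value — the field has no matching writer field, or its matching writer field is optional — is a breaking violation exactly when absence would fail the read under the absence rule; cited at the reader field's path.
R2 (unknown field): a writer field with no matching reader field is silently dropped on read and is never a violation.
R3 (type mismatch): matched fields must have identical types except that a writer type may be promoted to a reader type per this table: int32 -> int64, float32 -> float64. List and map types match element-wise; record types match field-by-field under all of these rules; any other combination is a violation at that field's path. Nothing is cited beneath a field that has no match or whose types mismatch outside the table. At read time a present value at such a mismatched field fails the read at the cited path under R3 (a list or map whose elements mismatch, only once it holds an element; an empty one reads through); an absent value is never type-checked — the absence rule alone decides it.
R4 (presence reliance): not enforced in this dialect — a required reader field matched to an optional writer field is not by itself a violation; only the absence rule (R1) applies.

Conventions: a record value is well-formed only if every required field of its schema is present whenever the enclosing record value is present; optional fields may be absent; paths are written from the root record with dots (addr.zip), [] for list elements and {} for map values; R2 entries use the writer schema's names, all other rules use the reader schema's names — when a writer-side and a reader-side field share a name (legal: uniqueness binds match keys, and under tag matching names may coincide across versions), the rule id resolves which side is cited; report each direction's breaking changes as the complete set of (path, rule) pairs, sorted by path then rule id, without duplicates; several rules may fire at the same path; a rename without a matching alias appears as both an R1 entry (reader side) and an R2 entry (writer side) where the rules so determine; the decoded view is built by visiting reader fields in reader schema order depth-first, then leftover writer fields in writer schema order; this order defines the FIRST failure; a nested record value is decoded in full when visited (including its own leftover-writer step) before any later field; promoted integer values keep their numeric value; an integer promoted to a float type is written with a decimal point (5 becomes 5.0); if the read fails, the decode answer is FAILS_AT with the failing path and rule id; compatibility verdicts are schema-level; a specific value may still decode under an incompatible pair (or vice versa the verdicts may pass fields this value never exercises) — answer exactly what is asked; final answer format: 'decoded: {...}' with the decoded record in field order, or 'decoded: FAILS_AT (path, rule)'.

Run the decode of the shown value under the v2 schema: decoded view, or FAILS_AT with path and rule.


in Order below, arrows point writer -> reader
decode (reader v2):
  attrs := null (not supplied -> null)
  age := 5 (from writer seq)
  height := -0.5
  writer id: unmatched, discarded
  => decoded: {"attrs": null, "age": 5, "height": -0.5}

decoded: {"attrs": null, "age": 5, "height": -0.5}


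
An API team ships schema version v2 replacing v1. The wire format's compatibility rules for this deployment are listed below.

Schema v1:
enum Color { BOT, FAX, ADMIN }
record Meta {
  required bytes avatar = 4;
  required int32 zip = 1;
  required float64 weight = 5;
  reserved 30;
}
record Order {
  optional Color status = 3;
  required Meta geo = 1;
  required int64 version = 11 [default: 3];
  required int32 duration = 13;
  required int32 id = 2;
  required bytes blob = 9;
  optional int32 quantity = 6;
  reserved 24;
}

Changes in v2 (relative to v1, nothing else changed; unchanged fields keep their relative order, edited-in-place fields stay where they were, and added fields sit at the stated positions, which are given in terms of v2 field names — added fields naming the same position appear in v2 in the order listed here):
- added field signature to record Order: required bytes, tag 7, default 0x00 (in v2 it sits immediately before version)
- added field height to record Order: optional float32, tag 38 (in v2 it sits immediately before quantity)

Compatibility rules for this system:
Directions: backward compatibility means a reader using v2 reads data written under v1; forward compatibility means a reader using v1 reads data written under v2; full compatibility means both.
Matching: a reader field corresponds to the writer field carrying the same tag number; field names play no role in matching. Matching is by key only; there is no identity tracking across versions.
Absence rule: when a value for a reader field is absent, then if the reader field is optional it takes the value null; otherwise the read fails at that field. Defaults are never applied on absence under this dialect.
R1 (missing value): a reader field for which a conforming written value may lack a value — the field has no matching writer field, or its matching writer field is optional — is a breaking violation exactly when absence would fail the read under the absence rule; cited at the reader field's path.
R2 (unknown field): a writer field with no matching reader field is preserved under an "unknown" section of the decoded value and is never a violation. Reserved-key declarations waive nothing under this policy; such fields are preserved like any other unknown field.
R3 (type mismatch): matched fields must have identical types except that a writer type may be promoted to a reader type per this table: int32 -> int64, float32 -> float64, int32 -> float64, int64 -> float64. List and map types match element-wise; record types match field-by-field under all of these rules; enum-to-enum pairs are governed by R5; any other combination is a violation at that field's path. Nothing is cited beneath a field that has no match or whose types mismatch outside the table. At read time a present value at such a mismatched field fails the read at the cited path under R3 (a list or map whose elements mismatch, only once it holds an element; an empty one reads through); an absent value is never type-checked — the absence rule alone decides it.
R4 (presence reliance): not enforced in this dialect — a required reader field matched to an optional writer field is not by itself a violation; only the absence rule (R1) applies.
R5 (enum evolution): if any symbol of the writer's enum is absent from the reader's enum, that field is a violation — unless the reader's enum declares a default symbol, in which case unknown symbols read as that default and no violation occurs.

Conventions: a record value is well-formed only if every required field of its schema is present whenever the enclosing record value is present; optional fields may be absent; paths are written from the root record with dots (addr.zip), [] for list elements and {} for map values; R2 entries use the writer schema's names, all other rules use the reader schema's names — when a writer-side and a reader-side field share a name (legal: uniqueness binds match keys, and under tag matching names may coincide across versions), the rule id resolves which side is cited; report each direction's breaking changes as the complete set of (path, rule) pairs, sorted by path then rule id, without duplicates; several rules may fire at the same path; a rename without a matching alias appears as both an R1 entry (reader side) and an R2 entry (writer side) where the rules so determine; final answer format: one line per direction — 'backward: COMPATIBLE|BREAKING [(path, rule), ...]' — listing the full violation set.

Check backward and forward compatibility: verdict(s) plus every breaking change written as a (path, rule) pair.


backward: BREAKING [(signature, R1)]; forward: COMPATIBLE []

the writer's type comes first in each Order pair
backward analysis of Order with v2 as reader and v1 as writer:
  Color -> Color, writer optional: status aligns to status
  Meta -> Meta, writer required: geo aligns to geo
  signature: no writer-side match
  int64 -> int64, writer required: version aligns to version
  int32 -> int32, writer required: duration aligns to duration
  int32 -> int32, writer required: id aligns to id
  bytes -> bytes, writer required: blob aligns to blob
  height: no writer-side match
  int32 -> int32, writer optional: quantity aligns to quantity
  bytes -> bytes, writer required: geo.avatar aligns to geo.avatar
  int32 -> int32, writer required: geo.zip aligns to geo.zip
  float64 -> float64, writer required: geo.weight aligns to geo.weight
  breaking: (signature, R1)
  => backward: BREAKING (1)
forward analysis of Order with v1 as reader and v2 as writer:
  Color -> Color, writer optional: status aligns to status
  Meta -> Meta, writer required: geo aligns to geo
  int64 -> int64, writer required: version aligns to version
  int32 -> int32, writer required: duration aligns to duration
  int32 -> int32, writer required: id aligns to id
  bytes -> bytes, writer required: blob aligns to blob
  int32 -> int32, writer optional: quantity aligns to quantity
  leftover writer field: signature
  leftover writer field: height
  bytes -> bytes, writer required: geo.avatar aligns to geo.avatar
  int32 -> int32, writer required: geo.zip aligns to geo.zip
  float64 -> float64, writer required: geo.weight aligns to geo.weight
  => forward: COMPATIBLE


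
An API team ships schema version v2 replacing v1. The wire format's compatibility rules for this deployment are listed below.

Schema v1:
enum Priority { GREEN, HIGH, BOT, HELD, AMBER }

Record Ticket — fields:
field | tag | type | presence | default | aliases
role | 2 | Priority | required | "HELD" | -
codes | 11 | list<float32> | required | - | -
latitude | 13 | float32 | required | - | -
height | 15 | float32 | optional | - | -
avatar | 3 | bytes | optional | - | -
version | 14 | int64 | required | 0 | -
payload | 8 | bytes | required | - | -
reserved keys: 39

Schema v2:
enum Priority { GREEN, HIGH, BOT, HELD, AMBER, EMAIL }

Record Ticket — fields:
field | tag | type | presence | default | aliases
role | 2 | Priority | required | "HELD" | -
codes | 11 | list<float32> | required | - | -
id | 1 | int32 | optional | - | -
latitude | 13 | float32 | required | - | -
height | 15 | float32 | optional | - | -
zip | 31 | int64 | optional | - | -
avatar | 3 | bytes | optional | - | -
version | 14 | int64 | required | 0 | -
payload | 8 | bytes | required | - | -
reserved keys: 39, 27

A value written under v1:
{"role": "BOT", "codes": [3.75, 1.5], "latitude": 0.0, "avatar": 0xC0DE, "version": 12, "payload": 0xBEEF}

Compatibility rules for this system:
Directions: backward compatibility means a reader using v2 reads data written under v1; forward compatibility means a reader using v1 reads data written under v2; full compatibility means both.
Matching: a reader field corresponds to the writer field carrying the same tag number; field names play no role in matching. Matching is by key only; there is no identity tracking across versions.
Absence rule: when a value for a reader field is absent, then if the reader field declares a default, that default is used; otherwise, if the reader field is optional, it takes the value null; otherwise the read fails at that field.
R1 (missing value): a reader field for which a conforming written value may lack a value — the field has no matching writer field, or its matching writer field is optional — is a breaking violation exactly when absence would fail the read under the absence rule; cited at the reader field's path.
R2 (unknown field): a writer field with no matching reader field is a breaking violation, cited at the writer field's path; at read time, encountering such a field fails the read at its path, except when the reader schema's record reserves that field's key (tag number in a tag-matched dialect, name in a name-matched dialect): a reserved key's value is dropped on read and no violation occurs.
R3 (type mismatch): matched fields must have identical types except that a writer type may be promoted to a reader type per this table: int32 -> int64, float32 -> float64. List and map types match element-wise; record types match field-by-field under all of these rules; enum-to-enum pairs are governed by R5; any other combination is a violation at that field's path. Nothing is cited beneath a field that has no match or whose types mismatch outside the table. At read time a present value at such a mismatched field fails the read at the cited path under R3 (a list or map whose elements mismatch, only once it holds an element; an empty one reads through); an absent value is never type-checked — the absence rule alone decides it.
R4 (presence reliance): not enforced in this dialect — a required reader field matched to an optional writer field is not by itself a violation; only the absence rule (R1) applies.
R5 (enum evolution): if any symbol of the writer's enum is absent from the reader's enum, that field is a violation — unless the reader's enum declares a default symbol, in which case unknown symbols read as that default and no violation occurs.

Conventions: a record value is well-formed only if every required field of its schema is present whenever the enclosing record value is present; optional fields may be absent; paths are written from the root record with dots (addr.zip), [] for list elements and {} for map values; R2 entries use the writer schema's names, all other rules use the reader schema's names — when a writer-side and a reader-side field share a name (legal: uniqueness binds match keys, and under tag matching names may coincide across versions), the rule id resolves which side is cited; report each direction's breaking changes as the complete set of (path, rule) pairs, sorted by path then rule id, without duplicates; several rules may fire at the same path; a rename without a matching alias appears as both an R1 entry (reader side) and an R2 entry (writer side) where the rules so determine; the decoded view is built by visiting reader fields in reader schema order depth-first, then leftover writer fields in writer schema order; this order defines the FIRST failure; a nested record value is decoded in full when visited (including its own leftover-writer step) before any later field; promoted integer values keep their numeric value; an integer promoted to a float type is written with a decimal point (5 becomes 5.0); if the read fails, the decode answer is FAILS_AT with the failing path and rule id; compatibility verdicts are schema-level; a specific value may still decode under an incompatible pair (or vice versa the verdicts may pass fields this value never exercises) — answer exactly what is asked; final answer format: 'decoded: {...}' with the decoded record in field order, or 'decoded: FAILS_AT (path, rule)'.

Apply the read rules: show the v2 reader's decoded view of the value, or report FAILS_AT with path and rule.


arrows below run writer -> reader for Ticket
decode walk for Ticket under reader schema v2:
  role := "BOT"
  codes := [3.75, 1.5]
  id := null (not supplied -> null)
  latitude := 0.0
  height := null (not supplied -> null)
  zip := null (not supplied -> null)
  avatar := 0xC0DE
  version := 12
  payload := 0xBEEF
  => decoded: {"role": "BOT", "codes": [3.75, 1.5], "id": null, "latitude": 0.0, "height": null, "zip": null, "avatar": 0xC0DE, "version": 12, "payload": 0xBEEF}
checking off the Ticket differences that do not matter here:
  enum Priority (field role in record Ticket): symbol EMAIL added -> shifts the Ticket verdicts, not this decode

decoded: {"role": "BOT", "codes": [3.75, 1.5], "id": null, "latitude": 0.0, "height": null, "zip": null, "avatar": 0xC0DE, "version": 12, "payload": 0xBEEF}


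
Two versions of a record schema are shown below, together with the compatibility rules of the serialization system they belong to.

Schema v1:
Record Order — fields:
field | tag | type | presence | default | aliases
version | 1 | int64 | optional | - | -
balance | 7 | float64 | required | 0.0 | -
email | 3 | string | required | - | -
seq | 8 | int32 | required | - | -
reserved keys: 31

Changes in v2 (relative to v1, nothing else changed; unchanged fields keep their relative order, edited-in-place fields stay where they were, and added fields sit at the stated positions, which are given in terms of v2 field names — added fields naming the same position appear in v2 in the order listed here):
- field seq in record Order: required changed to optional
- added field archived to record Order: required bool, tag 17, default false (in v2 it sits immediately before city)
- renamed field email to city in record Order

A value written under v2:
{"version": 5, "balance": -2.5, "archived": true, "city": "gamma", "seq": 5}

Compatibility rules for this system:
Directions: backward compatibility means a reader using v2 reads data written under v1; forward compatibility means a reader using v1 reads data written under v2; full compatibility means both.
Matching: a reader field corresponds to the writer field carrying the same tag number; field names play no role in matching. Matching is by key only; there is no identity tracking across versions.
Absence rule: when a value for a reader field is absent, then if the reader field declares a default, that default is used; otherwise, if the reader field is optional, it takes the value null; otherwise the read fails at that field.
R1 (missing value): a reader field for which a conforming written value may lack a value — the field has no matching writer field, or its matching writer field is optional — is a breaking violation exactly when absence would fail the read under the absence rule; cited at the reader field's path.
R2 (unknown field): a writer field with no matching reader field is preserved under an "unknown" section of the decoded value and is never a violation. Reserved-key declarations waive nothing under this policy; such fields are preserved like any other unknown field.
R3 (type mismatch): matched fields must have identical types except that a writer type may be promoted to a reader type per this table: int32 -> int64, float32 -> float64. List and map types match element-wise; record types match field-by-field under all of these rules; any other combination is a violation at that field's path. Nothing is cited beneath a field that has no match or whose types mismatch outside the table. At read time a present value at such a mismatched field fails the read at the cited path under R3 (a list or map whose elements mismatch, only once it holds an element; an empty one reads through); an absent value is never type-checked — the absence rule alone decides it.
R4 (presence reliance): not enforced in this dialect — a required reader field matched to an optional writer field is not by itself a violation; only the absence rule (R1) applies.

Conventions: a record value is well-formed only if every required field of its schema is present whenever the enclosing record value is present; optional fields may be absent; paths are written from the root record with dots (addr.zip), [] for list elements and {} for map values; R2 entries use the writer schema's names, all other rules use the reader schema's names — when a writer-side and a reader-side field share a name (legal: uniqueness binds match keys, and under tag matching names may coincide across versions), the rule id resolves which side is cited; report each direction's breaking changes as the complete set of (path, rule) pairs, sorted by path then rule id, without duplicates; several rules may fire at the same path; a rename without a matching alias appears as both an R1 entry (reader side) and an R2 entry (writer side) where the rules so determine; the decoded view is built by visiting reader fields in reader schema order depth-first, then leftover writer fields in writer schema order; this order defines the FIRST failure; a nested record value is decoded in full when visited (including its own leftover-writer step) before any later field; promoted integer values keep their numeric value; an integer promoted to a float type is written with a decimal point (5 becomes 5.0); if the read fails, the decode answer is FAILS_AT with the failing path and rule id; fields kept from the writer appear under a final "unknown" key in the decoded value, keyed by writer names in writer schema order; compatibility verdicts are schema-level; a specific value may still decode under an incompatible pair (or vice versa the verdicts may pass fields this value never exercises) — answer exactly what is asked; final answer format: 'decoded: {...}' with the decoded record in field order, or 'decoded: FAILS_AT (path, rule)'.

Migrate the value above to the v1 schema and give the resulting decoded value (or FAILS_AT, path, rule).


each type pair in Order: writer, then reader
decode walk for Order under reader schema v1:
  version := 5
  balance := -2.5
  email := "gamma" (from writer city)
  seq := 5
  writer archived: kept under "unknown"
  => decoded: {"version": 5, "balance": -2.5, "email": "gamma", "seq": 5, "unknown": {"archived": true}}
the rest of the Order diff is inert for this question:
  field seq in record Order: required changed to optional -> changes Order's schema-level verdicts only — the decode of this value is the same
  renamed field email to city in record Order -> fires no rule on Order under this dialect and leaves the result unchanged

decoded: {"version": 5, "balance": -2.5, "email": "gamma", "seq": 5, "unknown": {"archived": true}}


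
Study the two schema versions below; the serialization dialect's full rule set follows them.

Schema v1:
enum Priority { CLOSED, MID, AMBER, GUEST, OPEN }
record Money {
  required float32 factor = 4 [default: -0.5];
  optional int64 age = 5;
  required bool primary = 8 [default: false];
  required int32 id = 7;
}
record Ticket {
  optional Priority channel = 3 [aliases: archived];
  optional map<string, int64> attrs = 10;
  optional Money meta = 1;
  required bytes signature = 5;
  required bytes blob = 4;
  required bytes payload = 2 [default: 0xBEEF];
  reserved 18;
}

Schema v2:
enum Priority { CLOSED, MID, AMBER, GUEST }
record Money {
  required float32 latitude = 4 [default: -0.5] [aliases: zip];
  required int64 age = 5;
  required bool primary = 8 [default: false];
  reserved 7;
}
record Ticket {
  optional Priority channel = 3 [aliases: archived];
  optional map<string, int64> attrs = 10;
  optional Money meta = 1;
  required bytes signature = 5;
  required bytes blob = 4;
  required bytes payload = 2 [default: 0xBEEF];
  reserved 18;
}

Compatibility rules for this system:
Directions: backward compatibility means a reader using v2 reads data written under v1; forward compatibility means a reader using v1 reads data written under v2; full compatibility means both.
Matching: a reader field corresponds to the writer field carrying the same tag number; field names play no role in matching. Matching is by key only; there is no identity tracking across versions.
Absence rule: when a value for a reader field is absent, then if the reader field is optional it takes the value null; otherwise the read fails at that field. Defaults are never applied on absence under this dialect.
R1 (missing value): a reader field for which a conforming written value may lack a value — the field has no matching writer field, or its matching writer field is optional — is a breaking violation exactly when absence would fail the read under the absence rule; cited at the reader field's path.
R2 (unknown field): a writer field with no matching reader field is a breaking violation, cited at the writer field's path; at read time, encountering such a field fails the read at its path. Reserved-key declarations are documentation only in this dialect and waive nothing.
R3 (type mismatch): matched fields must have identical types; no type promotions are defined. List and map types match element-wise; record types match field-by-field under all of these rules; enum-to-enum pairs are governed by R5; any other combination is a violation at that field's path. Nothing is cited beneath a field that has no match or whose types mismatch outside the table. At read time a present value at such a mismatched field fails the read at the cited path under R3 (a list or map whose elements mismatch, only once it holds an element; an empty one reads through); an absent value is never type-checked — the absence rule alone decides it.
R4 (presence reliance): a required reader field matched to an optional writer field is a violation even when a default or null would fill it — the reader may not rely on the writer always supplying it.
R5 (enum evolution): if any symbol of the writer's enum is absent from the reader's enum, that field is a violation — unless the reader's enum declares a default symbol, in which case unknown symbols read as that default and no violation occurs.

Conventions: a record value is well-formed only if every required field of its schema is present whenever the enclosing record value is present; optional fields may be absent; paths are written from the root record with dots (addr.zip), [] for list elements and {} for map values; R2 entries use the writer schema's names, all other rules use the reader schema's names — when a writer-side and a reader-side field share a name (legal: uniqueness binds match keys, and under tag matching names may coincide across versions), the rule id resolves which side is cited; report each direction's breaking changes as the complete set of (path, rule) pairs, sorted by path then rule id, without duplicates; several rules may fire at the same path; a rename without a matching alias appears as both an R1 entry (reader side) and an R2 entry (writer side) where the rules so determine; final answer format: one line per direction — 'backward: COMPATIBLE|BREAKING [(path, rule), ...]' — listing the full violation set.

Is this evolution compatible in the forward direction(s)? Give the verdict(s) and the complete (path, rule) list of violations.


in Ticket below, arrows point writer -> reader
forward analysis of Ticket with v1 as reader and v2 as writer:
  channel: Priority -> Priority, writer optional; from channel
  attrs: map<string, int64> -> map<string, int64>, writer optional; from attrs
  meta: Money -> Money, writer optional; from meta
  signature: bytes -> bytes, writer required; from signature
  blob: bytes -> bytes, writer required; from blob
  payload: bytes -> bytes, writer required; from payload
  meta.factor: float32 -> float32, writer required; from meta.latitude
  meta.age: int64 -> int64, writer required; from meta.age
  meta.primary: bool -> bool, writer required; from meta.primary
  meta.id has no writer counterpart
  violation R1 at meta.id
  => 1 violation(s): forward is BREAKING for Ticket
diffs on Ticket not affecting the asked answer:
  renamed field factor to latitude in record Money -> triggers nothing under Ticket's printed rules — same verdict
  enum Priority (field channel in record Ticket): symbol OPEN removed -> affects backward compatibility only, which is not asked
  field age in record Money: optional changed to required -> affects backward compatibility only, which is not asked

forward: BREAKING [(meta.id, R1)]


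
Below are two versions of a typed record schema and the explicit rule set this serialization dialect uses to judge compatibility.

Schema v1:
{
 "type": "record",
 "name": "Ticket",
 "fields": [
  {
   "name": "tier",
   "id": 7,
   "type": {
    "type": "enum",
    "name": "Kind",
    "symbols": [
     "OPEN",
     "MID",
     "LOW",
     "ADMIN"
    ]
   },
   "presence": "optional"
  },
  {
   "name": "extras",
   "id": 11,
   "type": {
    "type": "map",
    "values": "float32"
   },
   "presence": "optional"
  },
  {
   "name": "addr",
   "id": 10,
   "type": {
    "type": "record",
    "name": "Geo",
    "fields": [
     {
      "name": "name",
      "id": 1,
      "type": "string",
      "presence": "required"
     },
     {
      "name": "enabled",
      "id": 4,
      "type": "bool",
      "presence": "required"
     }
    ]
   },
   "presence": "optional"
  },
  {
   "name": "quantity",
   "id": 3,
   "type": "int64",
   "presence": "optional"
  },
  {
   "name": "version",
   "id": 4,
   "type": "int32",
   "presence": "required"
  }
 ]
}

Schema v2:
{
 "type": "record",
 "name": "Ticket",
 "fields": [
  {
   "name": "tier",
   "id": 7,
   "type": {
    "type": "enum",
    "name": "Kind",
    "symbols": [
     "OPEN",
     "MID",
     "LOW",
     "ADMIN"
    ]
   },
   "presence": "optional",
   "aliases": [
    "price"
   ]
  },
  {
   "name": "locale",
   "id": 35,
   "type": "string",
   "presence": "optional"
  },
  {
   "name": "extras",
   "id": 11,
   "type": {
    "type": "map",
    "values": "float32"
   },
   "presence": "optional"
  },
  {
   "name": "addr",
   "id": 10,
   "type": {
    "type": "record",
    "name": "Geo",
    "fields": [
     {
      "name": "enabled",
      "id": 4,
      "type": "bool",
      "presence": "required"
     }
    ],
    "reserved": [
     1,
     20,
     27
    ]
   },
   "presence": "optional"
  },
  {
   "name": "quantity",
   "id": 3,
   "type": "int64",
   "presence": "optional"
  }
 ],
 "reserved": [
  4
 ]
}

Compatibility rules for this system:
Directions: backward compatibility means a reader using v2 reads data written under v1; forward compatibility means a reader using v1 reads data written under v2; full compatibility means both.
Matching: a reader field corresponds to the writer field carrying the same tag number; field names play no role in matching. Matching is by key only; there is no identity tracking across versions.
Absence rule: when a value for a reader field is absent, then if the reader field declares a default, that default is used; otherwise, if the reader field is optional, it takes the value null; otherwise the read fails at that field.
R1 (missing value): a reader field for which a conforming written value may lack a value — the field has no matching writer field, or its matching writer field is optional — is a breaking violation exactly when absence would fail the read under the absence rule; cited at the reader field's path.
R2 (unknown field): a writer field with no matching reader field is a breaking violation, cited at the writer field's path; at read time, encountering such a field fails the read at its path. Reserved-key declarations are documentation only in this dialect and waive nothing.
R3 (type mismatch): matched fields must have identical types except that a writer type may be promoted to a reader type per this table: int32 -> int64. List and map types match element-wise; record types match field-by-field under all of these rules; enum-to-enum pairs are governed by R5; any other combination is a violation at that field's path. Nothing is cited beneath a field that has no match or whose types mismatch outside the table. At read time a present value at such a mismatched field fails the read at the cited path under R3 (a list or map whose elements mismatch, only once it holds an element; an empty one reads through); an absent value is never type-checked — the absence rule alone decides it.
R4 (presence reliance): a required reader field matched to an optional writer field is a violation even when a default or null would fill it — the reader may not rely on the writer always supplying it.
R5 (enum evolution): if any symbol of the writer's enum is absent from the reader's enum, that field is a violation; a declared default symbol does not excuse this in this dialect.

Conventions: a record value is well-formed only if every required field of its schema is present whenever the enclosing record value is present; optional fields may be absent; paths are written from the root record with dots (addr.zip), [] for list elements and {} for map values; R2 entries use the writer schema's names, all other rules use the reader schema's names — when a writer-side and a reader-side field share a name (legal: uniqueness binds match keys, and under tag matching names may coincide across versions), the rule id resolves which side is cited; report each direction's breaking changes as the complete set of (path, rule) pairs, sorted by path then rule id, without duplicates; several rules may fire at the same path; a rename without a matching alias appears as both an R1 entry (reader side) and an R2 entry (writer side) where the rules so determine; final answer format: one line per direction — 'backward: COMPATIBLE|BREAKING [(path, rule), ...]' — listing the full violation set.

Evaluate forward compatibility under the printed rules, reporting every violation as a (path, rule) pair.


forward: BREAKING [(addr.name, R1), (locale, R2), (version, R1)]

in Ticket below, arrows point writer -> reader
forward analysis of Ticket with v1 as reader and v2 as writer:
  tier <- tier (Kind -> Kind, writer optional)
  extras <- extras (map<string, float32> -> map<string, float32>, writer optional)
  addr <- addr (Geo -> Geo, writer optional)
  quantity <- quantity (int64 -> int64, writer optional)
  version: no writer-side match
  writer field locale has no reader counterpart
  addr.name: no writer-side match
  addr.enabled <- addr.enabled (bool -> bool, writer required)
  breaking: (addr.name, R1)
  breaking: (locale, R2)
  breaking: (version, R1)
  forward on Ticket therefore BREAKING (3)
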